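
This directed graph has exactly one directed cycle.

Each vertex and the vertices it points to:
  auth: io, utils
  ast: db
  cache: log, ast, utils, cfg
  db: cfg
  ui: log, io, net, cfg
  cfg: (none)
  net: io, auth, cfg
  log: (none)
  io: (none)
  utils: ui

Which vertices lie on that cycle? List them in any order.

ui, net, auth, utils

DFS with gray/black marking from utils:
utils gray
  ui gray
    log gray
    log black
    io gray
    io black
    net gray
      net→io: io black — skip
      auth gray
        auth→io: io black — skip
        auth→utils: utils is gray → back edge
Back edge closes the cycle utils → ui → net → auth → utils; its vertices are {ui, net, auth, utils}.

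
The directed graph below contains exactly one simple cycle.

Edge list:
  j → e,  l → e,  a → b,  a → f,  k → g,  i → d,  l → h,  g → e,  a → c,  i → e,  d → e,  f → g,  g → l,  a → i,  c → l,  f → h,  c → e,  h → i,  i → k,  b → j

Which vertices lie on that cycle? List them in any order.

g, h, i, k, l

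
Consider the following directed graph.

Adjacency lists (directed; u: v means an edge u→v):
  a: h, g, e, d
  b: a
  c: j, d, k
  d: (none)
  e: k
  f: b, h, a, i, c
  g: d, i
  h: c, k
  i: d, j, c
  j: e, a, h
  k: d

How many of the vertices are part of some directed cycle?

6

A vertex is on a directed cycle iff it belongs to a strongly connected component of size ≥ 2 (or has a self-loop).
The vertices on cycles are {a, c, g, h, i, j} — 6 in total.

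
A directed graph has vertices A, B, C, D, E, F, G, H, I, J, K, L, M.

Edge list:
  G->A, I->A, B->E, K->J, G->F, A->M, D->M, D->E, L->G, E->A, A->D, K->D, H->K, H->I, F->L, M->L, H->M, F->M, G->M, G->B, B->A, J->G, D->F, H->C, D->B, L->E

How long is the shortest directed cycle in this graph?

3

For each vertex v, BFS finds the shortest path from v back to v.
The shortest such closed walk is D → E → A → D, length 3.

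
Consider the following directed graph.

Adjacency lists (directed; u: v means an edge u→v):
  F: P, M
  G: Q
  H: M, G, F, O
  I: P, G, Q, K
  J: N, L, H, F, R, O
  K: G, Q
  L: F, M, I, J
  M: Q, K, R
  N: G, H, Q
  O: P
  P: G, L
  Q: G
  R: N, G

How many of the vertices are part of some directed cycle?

12

A vertex is on a directed cycle iff it belongs to a strongly connected component of size ≥ 2 (or has a self-loop).
The vertices on cycles are {F, G, H, I, J, L, M, N, O, P, Q, R} — 12 in total.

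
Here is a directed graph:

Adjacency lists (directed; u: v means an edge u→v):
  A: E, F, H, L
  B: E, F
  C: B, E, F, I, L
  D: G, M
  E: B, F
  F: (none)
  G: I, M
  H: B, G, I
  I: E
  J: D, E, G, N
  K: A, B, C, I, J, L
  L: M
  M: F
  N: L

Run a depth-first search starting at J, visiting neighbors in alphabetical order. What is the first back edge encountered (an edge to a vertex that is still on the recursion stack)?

DFS from J (visiting neighbors in alphabetical order); mark gray on enter, black on exit:
J gray
  D gray
    G gray
      I gray
        E gray
          B gray
            B→E: E is gray → back edge
First back edge: B → E.

B->E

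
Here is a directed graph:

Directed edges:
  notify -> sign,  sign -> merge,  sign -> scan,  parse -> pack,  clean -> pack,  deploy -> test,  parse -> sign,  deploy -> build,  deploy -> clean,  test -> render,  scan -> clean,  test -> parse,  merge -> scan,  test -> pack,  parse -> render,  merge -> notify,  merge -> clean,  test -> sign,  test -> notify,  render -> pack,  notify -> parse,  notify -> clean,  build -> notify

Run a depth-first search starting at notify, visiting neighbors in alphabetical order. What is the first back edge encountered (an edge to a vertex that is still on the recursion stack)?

merge->notify

DFS from notify (visiting neighbors in alphabetical order); mark gray on enter, black on exit:
notify gray
  clean gray
    pack gray
    pack black
  clean black
  parse gray
    parse→pack: pack black — skip
    render gray
      render→pack: pack black — skip
    render black
    sign gray
      merge gray
        merge→clean: clean black — skip
        merge→notify: notify is gray → back edge
First back edge: merge → notify.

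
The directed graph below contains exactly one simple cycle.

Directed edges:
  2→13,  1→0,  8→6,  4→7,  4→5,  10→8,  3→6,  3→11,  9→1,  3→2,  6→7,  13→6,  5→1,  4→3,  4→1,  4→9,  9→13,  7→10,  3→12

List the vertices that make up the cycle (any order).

6, 7, 8, 10

DFS with gray/black marking from 7:
7 gray
  10 gray
    8 gray
      6 gray
        6→7: 7 is gray → back edge
Back edge closes the cycle 7 → 10 → 8 → 6 → 7; its vertices are {6, 7, 8, 10}.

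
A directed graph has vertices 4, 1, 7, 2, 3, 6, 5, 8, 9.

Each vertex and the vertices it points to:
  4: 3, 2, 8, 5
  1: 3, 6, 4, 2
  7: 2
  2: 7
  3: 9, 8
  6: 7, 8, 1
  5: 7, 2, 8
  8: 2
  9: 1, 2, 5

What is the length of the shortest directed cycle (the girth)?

2

For each vertex v, BFS finds the shortest path from v back to v.
The shortest such closed walk is 1 → 6 → 1, length 2.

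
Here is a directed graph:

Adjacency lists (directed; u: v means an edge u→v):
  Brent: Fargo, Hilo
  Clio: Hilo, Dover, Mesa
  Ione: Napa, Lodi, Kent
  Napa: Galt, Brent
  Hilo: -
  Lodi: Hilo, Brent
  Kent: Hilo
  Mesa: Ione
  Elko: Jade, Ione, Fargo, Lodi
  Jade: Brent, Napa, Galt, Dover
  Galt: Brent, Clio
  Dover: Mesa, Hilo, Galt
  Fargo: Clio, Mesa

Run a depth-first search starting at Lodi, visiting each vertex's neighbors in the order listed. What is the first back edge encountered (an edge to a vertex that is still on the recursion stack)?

Galt→Brent

DFS from Lodi (visiting each vertex's neighbors in the order listed); mark gray on enter, black on exit:
Lodi gray
  Hilo gray
  Hilo black
  Brent gray
    Fargo gray
      Clio gray
        Clio→Hilo: Hilo black — skip
        Dover gray
          Mesa gray
            Ione gray
              Napa gray
                Galt gray
                  Galt→Brent: Brent is gray → back edge
First back edge: Galt → Brent.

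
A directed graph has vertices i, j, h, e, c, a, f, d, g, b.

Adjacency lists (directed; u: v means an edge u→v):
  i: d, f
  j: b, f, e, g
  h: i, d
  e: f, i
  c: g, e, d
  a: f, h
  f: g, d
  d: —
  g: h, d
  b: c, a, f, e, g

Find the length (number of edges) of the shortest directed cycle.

For each vertex v, BFS finds the shortest path from v back to v.
The shortest such closed walk is g → h → i → f → g, length 4.

4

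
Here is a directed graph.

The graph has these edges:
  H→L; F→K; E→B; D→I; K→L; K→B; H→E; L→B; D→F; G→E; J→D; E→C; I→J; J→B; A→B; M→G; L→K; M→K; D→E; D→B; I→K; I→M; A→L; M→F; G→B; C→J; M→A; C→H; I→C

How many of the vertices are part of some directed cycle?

10

A vertex is on a directed cycle iff it belongs to a strongly connected component of size ≥ 2 (or has a self-loop).
The vertices on cycles are {C, D, E, G, H, I, J, K, L, M} — 10 in total.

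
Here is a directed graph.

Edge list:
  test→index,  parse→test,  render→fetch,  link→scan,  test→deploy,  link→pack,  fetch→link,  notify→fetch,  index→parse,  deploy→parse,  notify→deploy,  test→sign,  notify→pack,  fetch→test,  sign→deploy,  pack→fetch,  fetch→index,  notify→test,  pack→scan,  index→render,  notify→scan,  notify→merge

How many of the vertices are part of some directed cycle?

9

A vertex is on a directed cycle iff it belongs to a strongly connected component of size ≥ 2 (or has a self-loop).
The vertices on cycles are {link, pack, sign, test, fetch, index, parse, deploy, render} — 9 in total.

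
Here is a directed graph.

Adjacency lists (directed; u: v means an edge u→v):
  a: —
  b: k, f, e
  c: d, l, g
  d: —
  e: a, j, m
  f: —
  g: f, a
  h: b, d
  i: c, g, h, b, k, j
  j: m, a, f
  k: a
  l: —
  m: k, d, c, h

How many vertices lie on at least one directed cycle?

A vertex is on a directed cycle iff it belongs to a strongly connected component of size ≥ 2 (or has a self-loop).
The vertices on cycles are {b, e, h, j, m} — 5 in total.

5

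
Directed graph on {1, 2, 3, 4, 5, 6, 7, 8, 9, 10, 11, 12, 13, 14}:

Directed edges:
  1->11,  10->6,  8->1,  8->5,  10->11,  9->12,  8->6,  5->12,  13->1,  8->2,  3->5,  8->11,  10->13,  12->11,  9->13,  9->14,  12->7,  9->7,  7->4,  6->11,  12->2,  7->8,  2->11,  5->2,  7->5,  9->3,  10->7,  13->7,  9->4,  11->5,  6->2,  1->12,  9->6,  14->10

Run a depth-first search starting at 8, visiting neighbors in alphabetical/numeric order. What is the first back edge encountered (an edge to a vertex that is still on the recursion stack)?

2→11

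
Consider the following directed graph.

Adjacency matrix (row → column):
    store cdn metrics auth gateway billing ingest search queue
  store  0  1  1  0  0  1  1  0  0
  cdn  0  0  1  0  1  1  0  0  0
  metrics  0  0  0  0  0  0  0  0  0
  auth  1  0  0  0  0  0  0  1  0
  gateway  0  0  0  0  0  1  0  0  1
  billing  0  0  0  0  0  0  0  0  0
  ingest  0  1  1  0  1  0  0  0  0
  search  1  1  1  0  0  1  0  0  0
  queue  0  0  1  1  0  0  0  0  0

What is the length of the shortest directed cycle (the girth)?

5

For each vertex v, BFS finds the shortest path from v back to v.
The shortest such closed walk is queue → auth → store → ingest → gateway → queue, length 5.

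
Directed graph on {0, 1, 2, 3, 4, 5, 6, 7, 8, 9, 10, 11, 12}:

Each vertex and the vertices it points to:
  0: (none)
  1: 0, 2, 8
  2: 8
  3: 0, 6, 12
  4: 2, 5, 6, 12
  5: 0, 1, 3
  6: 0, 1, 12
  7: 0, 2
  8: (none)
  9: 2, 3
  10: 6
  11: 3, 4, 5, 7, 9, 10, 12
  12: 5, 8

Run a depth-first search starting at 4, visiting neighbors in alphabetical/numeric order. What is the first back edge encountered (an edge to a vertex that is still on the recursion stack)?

12->5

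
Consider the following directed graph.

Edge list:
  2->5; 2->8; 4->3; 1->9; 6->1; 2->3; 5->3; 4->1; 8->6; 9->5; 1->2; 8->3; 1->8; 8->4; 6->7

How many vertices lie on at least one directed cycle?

A vertex is on a directed cycle iff it belongs to a strongly connected component of size ≥ 2 (or has a self-loop).
The vertices on cycles are {1, 2, 4, 6, 8} — 5 in total.

5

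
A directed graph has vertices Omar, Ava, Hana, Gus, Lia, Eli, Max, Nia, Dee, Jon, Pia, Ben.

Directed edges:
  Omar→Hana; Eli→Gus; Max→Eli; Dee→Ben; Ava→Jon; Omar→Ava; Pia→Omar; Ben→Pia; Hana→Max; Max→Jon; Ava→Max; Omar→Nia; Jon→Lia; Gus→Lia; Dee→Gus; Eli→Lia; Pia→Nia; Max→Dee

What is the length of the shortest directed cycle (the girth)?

For each vertex v, BFS finds the shortest path from v back to v.
The shortest such closed walk is Pia → Omar → Hana → Max → Dee → Ben → Pia, length 6.

6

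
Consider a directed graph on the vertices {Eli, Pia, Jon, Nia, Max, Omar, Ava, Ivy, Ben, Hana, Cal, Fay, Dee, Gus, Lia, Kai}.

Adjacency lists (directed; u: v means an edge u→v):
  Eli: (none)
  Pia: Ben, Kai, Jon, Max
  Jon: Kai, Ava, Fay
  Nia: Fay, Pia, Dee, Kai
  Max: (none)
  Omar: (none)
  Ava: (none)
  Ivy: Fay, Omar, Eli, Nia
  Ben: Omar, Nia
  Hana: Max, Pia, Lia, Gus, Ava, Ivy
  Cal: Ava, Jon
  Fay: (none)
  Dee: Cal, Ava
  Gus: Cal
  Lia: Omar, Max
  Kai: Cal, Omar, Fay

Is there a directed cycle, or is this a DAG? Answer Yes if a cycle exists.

Yes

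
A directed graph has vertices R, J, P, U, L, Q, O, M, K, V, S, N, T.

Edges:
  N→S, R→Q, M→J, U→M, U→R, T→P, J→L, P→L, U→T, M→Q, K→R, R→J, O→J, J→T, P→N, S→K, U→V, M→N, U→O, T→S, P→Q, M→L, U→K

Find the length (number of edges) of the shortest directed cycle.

5

For each vertex v, BFS finds the shortest path from v back to v.
The shortest such closed walk is T → S → K → R → J → T, length 5.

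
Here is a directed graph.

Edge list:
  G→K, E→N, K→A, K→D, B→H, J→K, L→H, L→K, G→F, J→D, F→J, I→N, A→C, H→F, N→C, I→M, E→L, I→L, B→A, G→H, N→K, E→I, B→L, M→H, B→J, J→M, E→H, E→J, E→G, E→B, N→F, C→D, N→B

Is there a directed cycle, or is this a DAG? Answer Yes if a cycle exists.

Yes

DFS with white/gray/black marking, starting from M:
M gray
  H gray
    F gray
      J gray
        J→M: M is gray → back edge
Back edge found, so a cycle exists: M → H → F → J → M.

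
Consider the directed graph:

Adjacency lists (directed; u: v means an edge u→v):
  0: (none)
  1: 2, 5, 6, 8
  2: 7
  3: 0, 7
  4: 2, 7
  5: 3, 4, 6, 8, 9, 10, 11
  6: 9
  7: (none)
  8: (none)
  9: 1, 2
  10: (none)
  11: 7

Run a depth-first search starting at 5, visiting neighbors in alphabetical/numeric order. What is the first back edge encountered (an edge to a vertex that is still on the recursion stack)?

1->5

DFS from 5 (visiting neighbors in alphabetical/numeric order); mark gray on enter, black on exit:
5 gray
  3 gray
    0 gray
    0 black
    7 gray
    7 black
  3 black
  4 gray
    2 gray
      2→7: 7 black — skip
    2 black
    4→7: 7 black — skip
  4 black
  6 gray
    9 gray
      1 gray
        1→2: 2 black — skip
        1→5: 5 is gray → back edge
First back edge: 1 → 5.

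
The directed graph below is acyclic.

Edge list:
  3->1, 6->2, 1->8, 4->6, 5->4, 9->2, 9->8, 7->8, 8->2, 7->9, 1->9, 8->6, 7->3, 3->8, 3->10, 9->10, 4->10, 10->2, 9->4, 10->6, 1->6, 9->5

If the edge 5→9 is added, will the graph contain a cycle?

Adding 5→9 creates a cycle iff 9 can already reach 5.
Path from 9: 9 → 5.
So 9 → … → 5 → 9 is a cycle.

Yes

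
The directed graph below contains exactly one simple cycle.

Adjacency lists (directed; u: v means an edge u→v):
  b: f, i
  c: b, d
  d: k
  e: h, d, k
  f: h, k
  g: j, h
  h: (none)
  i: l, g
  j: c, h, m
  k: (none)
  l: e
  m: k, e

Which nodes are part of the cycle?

DFS with gray/black marking from b:
b gray
  f gray
    h gray
    h black
    k gray
    k black
  f black
  i gray
    l gray
      e gray
        e→h: h black — skip
        d gray
          d→k: k black — skip
        d black
        e→k: k black — skip
      e black
    l black
    g gray
      j gray
        c gray
          c→b: b is gray → back edge
Back edge closes the cycle b → i → g → j → c → b; its vertices are {b, c, g, i, j}.

b, c, g, i, j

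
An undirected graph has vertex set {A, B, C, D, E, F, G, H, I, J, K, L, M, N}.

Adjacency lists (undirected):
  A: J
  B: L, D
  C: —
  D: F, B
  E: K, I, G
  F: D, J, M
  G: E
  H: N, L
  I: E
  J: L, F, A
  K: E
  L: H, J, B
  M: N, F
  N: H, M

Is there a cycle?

DFS, tracking each vertex's parent; an edge to a visited non-parent vertex closes a cycle.
Start from A:
visit A (parent –)
  visit J (parent A)
    visit L (parent J)
      visit H (parent L)
        visit N (parent H)
          N–H: parent, skip
          visit M (parent N)
            M–N: parent, skip
            visit F (parent M)
              visit D (parent F)
                D–F: parent, skip
                visit B (parent D)
                  B–L: L visited and ≠ parent → cycle
Cycle: L – H – N – M – F – D – B – L.

Yes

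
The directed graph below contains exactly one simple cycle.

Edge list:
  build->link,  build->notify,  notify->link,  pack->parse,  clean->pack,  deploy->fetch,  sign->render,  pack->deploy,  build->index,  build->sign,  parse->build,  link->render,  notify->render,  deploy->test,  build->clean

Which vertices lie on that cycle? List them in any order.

pack, build, clean, parse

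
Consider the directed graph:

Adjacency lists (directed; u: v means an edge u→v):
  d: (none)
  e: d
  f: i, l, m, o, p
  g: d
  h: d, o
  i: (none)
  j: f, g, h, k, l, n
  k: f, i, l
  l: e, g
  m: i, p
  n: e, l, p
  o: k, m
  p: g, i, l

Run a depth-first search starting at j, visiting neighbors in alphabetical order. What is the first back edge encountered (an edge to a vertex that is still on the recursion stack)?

k→f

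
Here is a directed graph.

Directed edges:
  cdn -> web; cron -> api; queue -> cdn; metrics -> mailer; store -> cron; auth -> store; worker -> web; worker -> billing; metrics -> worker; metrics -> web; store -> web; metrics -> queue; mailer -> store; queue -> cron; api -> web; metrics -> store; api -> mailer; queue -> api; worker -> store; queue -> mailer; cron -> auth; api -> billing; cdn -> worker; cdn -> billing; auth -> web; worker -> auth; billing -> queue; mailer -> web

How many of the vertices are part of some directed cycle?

A vertex is on a directed cycle iff it belongs to a strongly connected component of size ≥ 2 (or has a self-loop).
The vertices on cycles are {api, cdn, auth, cron, queue, store, mailer, worker, billing} — 9 in total.

9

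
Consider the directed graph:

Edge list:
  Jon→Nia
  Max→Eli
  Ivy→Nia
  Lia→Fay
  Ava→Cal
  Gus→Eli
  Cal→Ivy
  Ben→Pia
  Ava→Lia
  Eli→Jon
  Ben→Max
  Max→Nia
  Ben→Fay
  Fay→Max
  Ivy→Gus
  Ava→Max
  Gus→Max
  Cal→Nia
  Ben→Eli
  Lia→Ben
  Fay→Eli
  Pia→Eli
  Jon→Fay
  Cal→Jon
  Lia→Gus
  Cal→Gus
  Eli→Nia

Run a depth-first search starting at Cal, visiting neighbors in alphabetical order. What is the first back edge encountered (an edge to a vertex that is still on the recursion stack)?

Fay→Eli

DFS from Cal (visiting neighbors in alphabetical order); mark gray on enter, black on exit:
Cal gray
  Gus gray
    Eli gray
      Jon gray
        Fay gray
          Fay→Eli: Eli is gray → back edge
First back edge: Fay → Eli.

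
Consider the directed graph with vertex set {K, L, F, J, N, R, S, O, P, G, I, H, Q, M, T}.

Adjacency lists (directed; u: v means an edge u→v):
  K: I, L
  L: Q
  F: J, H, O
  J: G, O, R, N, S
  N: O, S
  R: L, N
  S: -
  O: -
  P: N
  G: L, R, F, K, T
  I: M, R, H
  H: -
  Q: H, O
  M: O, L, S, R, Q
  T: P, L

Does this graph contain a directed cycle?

Yes

DFS with white/gray/black marking, starting from G:
G gray
  L gray
    Q gray
      H gray
      H black
      O gray
      O black
    Q black
  L black
  R gray
    R→L: L black — skip
    N gray
      N→O: O black — skip
      S gray
      S black
    N black
  R black
  F gray
    J gray
      J→G: G is gray → back edge
Back edge found, so a cycle exists: G → F → J → G.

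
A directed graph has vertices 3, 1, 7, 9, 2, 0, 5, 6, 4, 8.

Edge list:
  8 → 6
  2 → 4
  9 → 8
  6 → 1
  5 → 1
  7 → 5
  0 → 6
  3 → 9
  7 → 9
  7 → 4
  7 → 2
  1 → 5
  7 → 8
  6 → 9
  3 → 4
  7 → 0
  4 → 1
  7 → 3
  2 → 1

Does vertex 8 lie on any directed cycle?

8 is on a cycle iff 8 can reach itself via ≥1 edge.
8 → 6 → 9 → 8 — yes.

Yes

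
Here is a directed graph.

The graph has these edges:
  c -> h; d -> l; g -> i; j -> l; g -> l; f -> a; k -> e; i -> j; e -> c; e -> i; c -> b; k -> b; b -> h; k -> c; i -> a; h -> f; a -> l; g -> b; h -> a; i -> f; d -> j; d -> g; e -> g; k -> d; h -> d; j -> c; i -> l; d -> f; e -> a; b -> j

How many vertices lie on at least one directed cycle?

7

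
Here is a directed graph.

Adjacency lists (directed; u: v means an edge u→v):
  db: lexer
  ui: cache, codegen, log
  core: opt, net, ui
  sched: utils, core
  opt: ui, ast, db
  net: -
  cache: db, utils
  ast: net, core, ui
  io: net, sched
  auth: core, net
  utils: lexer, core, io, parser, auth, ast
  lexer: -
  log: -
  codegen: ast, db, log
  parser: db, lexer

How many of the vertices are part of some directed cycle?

A vertex is on a directed cycle iff it belongs to a strongly connected component of size ≥ 2 (or has a self-loop).
The vertices on cycles are {io, ui, ast, opt, auth, core, cache, sched, utils, codegen} — 10 in total.

10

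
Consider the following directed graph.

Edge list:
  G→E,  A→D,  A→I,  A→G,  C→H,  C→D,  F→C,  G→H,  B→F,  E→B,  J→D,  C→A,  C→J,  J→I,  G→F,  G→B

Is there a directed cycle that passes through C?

Yes

C is on a cycle iff C can reach itself via ≥1 edge.
C → A → G → F → C — yes.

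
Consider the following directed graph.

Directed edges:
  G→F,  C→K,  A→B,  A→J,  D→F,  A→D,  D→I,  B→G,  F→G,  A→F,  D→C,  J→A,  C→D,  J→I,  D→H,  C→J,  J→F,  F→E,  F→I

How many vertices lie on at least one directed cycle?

6

A vertex is on a directed cycle iff it belongs to a strongly connected component of size ≥ 2 (or has a self-loop).
The vertices on cycles are {A, C, D, F, G, J} — 6 in total.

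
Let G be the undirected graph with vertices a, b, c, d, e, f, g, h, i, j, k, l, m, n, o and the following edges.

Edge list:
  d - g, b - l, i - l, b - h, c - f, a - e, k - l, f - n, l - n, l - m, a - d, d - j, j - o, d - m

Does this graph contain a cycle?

DFS, tracking each vertex's parent; an edge to a visited non-parent vertex closes a cycle.
Start from b:
visit b (parent –)
  visit l (parent b)
    visit i (parent l)
      i–l: parent, skip
    visit n (parent l)
      n–l: parent, skip
      visit f (parent n)
        visit c (parent f)
          c–f: parent, skip
        f–n: parent, skip
    visit k (parent l)
      k–l: parent, skip
    visit m (parent l)
      visit d (parent m)
        visit j (parent d)
          visit o (parent j)
            o–j: parent, skip
          j–d: parent, skip
        visit a (parent d)
          visit e (parent a)
            e–a: parent, skip
          a–d: parent, skip
        d–m: parent, skip
        visit g (parent d)
          g–d: parent, skip
      m–l: parent, skip
    l–b: parent, skip
  visit h (parent b)
    h–b: parent, skip
No non-parent visited neighbor found — the graph is a forest.

No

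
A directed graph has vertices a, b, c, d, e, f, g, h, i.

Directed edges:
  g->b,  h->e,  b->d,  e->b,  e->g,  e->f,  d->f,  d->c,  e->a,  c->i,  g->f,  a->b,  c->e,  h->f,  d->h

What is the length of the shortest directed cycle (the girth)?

For each vertex v, BFS finds the shortest path from v back to v.
The shortest such closed walk is b → d → h → e → b, length 4.

4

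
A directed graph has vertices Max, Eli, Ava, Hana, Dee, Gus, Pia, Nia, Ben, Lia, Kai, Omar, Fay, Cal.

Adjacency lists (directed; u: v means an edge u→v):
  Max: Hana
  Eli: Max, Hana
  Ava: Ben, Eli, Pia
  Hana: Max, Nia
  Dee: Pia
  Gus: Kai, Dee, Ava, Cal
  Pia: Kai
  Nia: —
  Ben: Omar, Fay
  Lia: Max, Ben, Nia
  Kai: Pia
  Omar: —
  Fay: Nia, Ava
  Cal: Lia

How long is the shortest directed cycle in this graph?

For each vertex v, BFS finds the shortest path from v back to v.
The shortest such closed walk is Pia → Kai → Pia, length 2.

2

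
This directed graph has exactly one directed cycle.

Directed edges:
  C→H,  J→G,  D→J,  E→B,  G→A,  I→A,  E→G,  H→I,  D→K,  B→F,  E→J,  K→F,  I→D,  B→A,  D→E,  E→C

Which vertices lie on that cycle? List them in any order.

DFS with gray/black marking from D:
D gray
  K gray
    F gray
    F black
  K black
  J gray
    G gray
      A gray
      A black
    G black
  J black
  E gray
    E→J: J black — skip
    C gray
      H gray
        I gray
          I→A: A black — skip
          I→D: D is gray → back edge
Back edge closes the cycle D → E → C → H → I → D; its vertices are {C, D, E, H, I}.

C, D, E, H, I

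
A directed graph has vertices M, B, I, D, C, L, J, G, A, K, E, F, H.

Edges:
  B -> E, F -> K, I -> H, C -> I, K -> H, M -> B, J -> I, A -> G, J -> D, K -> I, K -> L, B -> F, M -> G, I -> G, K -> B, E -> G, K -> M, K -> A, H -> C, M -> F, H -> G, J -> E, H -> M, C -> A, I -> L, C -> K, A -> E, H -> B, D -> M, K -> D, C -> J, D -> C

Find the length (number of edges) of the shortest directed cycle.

For each vertex v, BFS finds the shortest path from v back to v.
The shortest such closed walk is H → C → K → H, length 3.

3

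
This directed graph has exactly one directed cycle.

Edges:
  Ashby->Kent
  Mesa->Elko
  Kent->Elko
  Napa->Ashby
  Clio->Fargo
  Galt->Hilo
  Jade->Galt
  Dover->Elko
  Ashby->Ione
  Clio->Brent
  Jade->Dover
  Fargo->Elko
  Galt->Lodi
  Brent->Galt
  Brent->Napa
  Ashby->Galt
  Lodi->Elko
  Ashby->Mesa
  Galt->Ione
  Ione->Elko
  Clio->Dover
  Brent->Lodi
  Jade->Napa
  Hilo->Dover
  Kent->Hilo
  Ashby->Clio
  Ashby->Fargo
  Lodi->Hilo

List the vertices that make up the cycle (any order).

DFS with gray/black marking from Napa:
Napa gray
  Ashby gray
    Clio gray
      Fargo gray
        Elko gray
        Elko black
      Fargo black
      Dover gray
        Dover→Elko: Elko black — skip
      Dover black
      Brent gray
        Galt gray
          Ione gray
            Ione→Elko: Elko black — skip
          Ione black
          Hilo gray
            Hilo→Dover: Dover black — skip
          Hilo black
          Lodi gray
            Lodi→Elko: Elko black — skip
            Lodi→Hilo: Hilo black — skip
          Lodi black
        Galt black
        Brent→Napa: Napa is gray → back edge
Back edge closes the cycle Napa → Ashby → Clio → Brent → Napa; its vertices are {Clio, Napa, Ashby, Brent}.

Clio, Napa, Ashby, Brent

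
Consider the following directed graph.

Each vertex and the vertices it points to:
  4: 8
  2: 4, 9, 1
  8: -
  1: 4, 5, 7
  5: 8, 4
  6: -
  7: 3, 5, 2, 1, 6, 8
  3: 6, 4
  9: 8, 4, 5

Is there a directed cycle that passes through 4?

4 lies on a cycle iff there is a path from 4 back to itself.
Exploring from 4, it never reaches itself; equivalently, its strongly connected component is a singleton.

No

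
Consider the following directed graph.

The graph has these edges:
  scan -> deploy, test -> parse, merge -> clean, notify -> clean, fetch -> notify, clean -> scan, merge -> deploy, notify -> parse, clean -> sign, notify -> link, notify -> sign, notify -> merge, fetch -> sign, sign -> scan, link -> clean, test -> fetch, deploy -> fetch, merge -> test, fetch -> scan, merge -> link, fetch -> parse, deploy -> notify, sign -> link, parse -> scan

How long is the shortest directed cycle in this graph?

3

For each vertex v, BFS finds the shortest path from v back to v.
The shortest such closed walk is merge → deploy → notify → merge, length 3.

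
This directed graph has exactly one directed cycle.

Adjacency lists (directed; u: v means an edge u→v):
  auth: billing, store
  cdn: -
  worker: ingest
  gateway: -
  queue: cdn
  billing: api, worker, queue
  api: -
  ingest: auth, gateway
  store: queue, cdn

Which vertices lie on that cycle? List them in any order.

auth, ingest, worker, billing

DFS with gray/black marking from ingest:
ingest gray
  auth gray
    billing gray
      api gray
      api black
      worker gray
        worker→ingest: ingest is gray → back edge
Back edge closes the cycle ingest → auth → billing → worker → ingest; its vertices are {auth, ingest, worker, billing}.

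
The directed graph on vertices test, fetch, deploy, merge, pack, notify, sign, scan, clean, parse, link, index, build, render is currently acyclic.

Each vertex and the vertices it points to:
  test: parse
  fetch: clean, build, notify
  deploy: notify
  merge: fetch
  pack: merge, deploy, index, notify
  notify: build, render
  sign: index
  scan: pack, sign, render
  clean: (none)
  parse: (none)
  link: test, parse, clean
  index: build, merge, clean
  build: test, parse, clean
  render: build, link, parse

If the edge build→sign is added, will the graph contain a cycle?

Yes

Adding build→sign creates a cycle iff sign can already reach build.
Path from sign: sign → index → build.
So sign → … → build → sign is a cycle.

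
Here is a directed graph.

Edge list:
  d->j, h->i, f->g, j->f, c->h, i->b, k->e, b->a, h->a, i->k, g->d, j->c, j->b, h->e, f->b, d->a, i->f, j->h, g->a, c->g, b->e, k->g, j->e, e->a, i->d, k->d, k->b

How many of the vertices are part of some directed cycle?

A vertex is on a directed cycle iff it belongs to a strongly connected component of size ≥ 2 (or has a self-loop).
The vertices on cycles are {c, d, f, g, h, i, j, k} — 8 in total.

8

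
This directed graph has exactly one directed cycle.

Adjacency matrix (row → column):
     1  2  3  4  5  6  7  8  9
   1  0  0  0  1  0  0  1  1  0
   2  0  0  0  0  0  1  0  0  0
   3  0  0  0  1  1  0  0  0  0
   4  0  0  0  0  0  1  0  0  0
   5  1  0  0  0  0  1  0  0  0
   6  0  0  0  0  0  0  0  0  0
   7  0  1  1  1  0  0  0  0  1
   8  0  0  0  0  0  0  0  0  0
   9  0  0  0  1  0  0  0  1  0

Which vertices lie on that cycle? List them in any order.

DFS with gray/black marking from 1:
1 gray
  4 gray
    6 gray
    6 black
  4 black
  7 gray
    9 gray
      9→4: 4 black — skip
      8 gray
      8 black
    9 black
    3 gray
      5 gray
        5→6: 6 black — skip
        5→1: 1 is gray → back edge
Back edge closes the cycle 1 → 7 → 3 → 5 → 1; its vertices are {1, 3, 5, 7}.

1, 3, 5, 7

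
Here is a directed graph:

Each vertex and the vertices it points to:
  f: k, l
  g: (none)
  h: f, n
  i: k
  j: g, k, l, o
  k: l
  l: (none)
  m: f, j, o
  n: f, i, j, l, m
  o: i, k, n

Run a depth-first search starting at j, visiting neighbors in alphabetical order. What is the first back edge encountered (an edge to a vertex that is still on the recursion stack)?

DFS from j (visiting neighbors in alphabetical order); mark gray on enter, black on exit:
j gray
  g gray
  g black
  k gray
    l gray
    l black
  k black
  j→l: l black — skip
  o gray
    i gray
      i→k: k black — skip
    i black
    o→k: k black — skip
    n gray
      f gray
        f→k: k black — skip
        f→l: l black — skip
      f black
      n→i: i black — skip
      n→j: j is gray → back edge
First back edge: n → j.

n→j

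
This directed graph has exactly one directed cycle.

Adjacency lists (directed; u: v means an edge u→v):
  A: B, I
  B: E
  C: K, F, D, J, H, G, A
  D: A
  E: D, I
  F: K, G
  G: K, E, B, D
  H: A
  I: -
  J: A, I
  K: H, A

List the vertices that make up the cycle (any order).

A, B, D, E

DFS with gray/black marking from E:
E gray
  D gray
    A gray
      B gray
        B→E: E is gray → back edge
Back edge closes the cycle E → D → A → B → E; its vertices are {A, B, D, E}.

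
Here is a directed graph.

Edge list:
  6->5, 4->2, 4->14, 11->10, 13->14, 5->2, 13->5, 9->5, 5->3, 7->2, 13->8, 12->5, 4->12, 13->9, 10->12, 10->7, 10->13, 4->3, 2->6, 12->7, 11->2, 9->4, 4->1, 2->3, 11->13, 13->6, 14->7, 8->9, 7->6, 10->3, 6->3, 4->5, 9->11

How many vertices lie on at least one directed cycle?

8

A vertex is on a directed cycle iff it belongs to a strongly connected component of size ≥ 2 (or has a self-loop).
The vertices on cycles are {2, 5, 6, 8, 9, 10, 11, 13} — 8 in total.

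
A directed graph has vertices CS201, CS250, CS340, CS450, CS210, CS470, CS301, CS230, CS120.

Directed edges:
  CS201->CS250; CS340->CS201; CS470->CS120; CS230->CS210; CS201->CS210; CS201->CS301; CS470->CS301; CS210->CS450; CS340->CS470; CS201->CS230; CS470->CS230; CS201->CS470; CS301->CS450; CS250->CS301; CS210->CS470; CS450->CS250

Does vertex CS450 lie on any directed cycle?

Yes

CS450 is on a cycle iff CS450 can reach itself via ≥1 edge.
CS450 → CS250 → CS301 → CS450 — yes.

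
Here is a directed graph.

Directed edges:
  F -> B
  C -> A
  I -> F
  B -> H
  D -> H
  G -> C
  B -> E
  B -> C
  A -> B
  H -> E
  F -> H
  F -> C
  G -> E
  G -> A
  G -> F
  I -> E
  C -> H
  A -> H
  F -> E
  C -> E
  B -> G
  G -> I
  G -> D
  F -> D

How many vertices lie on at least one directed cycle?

A vertex is on a directed cycle iff it belongs to a strongly connected component of size ≥ 2 (or has a self-loop).
The vertices on cycles are {A, B, C, F, G, I} — 6 in total.

6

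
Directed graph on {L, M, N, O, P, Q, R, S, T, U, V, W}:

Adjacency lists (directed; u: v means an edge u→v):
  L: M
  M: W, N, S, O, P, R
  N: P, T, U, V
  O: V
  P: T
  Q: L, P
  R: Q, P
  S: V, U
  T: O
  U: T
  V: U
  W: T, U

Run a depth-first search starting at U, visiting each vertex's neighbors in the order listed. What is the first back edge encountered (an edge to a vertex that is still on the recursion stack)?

V→U

DFS from U (visiting each vertex's neighbors in the order listed); mark gray on enter, black on exit:
U gray
  T gray
    O gray
      V gray
        V→U: U is gray → back edge
First back edge: V → U.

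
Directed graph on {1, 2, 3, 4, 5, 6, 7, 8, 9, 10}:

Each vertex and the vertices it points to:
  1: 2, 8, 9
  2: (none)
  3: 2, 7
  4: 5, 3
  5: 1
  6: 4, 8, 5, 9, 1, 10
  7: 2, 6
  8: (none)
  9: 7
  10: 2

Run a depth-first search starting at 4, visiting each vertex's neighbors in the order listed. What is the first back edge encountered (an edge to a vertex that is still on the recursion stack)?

DFS from 4 (visiting each vertex's neighbors in the order listed); mark gray on enter, black on exit:
4 gray
  5 gray
    1 gray
      2 gray
      2 black
      8 gray
      8 black
      9 gray
        7 gray
          7→2: 2 black — skip
          6 gray
            6→4: 4 is gray → back edge
First back edge: 6 → 4.

6→4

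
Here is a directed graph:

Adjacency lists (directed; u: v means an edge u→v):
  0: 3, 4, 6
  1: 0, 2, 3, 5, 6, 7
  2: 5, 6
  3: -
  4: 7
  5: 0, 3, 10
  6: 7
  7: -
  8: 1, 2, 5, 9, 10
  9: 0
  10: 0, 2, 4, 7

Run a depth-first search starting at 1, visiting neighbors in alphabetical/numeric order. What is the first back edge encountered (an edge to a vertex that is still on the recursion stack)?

10->2

DFS from 1 (visiting neighbors in alphabetical/numeric order); mark gray on enter, black on exit:
1 gray
  0 gray
    3 gray
    3 black
    4 gray
      7 gray
      7 black
    4 black
    6 gray
      6→7: 7 black — skip
    6 black
  0 black
  2 gray
    5 gray
      5→0: 0 black — skip
      5→3: 3 black — skip
      10 gray
        10→0: 0 black — skip
        10→2: 2 is gray → back edge
First back edge: 10 → 2.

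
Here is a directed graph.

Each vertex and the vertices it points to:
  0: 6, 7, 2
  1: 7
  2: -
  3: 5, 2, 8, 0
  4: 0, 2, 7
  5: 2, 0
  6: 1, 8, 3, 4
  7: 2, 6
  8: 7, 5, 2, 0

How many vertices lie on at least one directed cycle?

8

A vertex is on a directed cycle iff it belongs to a strongly connected component of size ≥ 2 (or has a self-loop).
The vertices on cycles are {0, 1, 3, 4, 5, 6, 7, 8} — 8 in total.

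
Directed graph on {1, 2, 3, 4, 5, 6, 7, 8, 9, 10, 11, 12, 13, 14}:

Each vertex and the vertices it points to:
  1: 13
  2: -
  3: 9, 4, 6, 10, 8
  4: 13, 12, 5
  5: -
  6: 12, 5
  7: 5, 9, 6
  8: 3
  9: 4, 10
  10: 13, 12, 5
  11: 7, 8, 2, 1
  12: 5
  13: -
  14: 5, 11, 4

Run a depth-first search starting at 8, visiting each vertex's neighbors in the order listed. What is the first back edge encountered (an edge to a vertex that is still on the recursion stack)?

3->8

DFS from 8 (visiting each vertex's neighbors in the order listed); mark gray on enter, black on exit:
8 gray
  3 gray
    9 gray
      4 gray
        13 gray
        13 black
        12 gray
          5 gray
          5 black
        12 black
        4→5: 5 black — skip
      4 black
      10 gray
        10→13: 13 black — skip
        10→12: 12 black — skip
        10→5: 5 black — skip
      10 black
    9 black
    3→4: 4 black — skip
    6 gray
      6→12: 12 black — skip
      6→5: 5 black — skip
    6 black
    3→10: 10 black — skip
    3→8: 8 is gray → back edge
First back edge: 3 → 8.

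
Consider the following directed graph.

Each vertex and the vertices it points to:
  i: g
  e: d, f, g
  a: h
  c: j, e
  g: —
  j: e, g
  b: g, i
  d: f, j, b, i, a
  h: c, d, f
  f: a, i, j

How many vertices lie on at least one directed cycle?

7

A vertex is on a directed cycle iff it belongs to a strongly connected component of size ≥ 2 (or has a self-loop).
The vertices on cycles are {a, c, d, e, f, h, j} — 7 in total.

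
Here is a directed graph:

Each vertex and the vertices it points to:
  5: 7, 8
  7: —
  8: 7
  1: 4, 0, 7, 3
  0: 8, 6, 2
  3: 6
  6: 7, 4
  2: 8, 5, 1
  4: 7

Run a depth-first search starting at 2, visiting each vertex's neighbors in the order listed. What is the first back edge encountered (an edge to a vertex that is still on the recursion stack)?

0->2

DFS from 2 (visiting each vertex's neighbors in the order listed); mark gray on enter, black on exit:
2 gray
  8 gray
    7 gray
    7 black
  8 black
  5 gray
    5→7: 7 black — skip
    5→8: 8 black — skip
  5 black
  1 gray
    4 gray
      4→7: 7 black — skip
    4 black
    0 gray
      0→8: 8 black — skip
      6 gray
        6→7: 7 black — skip
        6→4: 4 black — skip
      6 black
      0→2: 2 is gray → back edge
First back edge: 0 → 2.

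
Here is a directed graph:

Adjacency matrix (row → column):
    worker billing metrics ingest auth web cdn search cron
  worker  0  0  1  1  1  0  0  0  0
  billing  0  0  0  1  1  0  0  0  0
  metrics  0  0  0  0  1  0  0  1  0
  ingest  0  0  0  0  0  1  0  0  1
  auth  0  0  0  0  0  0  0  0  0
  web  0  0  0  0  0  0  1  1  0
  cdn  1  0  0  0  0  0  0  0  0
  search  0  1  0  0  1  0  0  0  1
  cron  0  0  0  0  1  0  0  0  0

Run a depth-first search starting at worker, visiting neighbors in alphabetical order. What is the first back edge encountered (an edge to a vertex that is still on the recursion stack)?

cdn->worker

DFS from worker (visiting neighbors in alphabetical order); mark gray on enter, black on exit:
worker gray
  auth gray
  auth black
  ingest gray
    cron gray
      cron→auth: auth black — skip
    cron black
    web gray
      cdn gray
        cdn→worker: worker is gray → back edge
First back edge: cdn → worker.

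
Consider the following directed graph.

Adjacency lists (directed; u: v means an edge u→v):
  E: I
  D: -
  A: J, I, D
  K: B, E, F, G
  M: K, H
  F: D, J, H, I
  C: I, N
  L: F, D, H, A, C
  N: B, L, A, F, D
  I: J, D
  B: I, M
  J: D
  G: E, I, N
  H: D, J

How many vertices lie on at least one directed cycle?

A vertex is on a directed cycle iff it belongs to a strongly connected component of size ≥ 2 (or has a self-loop).
The vertices on cycles are {B, C, G, K, L, M, N} — 7 in total.

7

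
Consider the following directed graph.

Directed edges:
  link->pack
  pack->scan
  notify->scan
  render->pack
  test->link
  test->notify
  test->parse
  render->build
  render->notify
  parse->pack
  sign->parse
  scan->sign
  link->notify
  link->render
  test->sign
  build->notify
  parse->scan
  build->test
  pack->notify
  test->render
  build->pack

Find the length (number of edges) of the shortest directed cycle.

For each vertex v, BFS finds the shortest path from v back to v.
The shortest such closed walk is test → render → build → test, length 3.

3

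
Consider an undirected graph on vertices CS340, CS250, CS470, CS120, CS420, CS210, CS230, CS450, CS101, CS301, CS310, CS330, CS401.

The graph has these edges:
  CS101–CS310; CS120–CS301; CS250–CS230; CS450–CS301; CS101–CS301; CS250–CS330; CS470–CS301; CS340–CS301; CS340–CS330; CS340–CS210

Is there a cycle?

No

DFS, tracking each vertex's parent; an edge to a visited non-parent vertex closes a cycle.
Start from CS301:
visit CS301 (parent –)
  visit CS470 (parent CS301)
    CS470–CS301: parent, skip
  visit CS120 (parent CS301)
    CS120–CS301: parent, skip
  visit CS450 (parent CS301)
    CS450–CS301: parent, skip
  visit CS340 (parent CS301)
    visit CS210 (parent CS340)
      CS210–CS340: parent, skip
    CS340–CS301: parent, skip
    visit CS330 (parent CS340)
      visit CS250 (parent CS330)
        CS250–CS330: parent, skip
        visit CS230 (parent CS250)
          CS230–CS250: parent, skip
      CS330–CS340: parent, skip
  visit CS101 (parent CS301)
    CS101–CS301: parent, skip
    visit CS310 (parent CS101)
      CS310–CS101: parent, skip
visit CS420 (parent –)
visit CS401 (parent –)
No non-parent visited neighbor found — the graph is a forest.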